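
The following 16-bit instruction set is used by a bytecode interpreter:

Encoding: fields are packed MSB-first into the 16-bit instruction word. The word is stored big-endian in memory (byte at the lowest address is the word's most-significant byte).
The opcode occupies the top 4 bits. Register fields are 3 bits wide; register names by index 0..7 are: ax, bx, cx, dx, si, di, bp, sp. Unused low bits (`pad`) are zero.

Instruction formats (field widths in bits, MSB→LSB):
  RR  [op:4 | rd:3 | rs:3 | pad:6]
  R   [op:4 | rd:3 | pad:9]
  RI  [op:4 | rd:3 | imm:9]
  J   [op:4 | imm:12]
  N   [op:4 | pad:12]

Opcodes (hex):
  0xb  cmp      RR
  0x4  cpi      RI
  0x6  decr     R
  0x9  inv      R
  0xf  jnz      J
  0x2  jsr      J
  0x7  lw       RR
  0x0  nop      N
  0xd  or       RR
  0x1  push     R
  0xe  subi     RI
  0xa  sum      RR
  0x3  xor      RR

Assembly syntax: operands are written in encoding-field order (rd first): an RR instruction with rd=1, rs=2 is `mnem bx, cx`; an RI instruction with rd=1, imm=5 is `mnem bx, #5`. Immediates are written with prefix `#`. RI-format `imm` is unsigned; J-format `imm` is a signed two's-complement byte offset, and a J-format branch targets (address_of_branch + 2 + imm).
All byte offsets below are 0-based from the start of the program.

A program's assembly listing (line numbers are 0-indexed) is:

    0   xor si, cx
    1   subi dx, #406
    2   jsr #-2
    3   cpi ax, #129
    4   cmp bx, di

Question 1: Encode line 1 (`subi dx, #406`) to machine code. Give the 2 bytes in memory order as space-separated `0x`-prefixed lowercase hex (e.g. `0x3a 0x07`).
1. subi fields op=0xe:4|rd=3:3|imm=406:9 → word e796h → e7 96

0xe7 0x96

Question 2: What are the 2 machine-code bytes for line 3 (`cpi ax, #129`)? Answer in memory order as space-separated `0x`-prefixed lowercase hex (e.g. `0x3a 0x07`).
L3: cpi op=0x4:4|rd=0:3|imm=129:9 ⇒ 0x4081 ⇒ big 40 81

0x40 0x81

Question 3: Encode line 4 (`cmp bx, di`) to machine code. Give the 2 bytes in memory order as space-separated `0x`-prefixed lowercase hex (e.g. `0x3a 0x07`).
0xb3 0x40

4. cmp fields op=0xb:4|rd=1:3|rs=5:3|pad=0:6 → word b340h → b3 40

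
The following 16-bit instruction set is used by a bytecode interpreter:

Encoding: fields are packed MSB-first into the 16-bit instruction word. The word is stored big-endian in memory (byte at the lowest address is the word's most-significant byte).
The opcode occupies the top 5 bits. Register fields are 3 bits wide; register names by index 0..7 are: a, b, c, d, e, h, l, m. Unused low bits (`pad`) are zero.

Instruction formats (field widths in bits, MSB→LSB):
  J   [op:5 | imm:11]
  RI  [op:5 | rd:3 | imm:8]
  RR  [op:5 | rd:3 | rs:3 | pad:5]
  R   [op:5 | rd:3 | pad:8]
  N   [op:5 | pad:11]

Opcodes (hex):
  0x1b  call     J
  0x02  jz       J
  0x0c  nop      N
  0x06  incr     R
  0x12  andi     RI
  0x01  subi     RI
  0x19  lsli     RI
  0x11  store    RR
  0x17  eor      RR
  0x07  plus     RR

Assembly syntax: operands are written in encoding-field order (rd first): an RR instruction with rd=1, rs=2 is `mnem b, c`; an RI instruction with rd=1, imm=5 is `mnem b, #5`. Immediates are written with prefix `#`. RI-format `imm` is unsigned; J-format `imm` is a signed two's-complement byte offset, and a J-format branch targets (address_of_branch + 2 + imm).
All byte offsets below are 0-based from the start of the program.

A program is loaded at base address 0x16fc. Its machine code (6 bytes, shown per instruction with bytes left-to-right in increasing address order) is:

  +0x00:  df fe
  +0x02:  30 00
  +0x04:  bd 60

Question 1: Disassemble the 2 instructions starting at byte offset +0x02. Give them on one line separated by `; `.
incr a; eor h, d

off 0x02: read 30 00 as big → 0x3000
  opcode bits[15:11]=0x6: incr/R
  [10:8] rd=0 = a
off 0x04: read bd 60 as big → 0xbd60
  opcode bits[15:11]=0x17: eor/RR
  [10:8] rd=5 = h
  [7:5] rs=3 = d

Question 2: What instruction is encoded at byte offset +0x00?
[00] df fe → 0xdffe
  top 5b → 0x1b → call [J]
  imm@[10:0]=0x7fe (s11→-2) ⇒ #-2

call #-2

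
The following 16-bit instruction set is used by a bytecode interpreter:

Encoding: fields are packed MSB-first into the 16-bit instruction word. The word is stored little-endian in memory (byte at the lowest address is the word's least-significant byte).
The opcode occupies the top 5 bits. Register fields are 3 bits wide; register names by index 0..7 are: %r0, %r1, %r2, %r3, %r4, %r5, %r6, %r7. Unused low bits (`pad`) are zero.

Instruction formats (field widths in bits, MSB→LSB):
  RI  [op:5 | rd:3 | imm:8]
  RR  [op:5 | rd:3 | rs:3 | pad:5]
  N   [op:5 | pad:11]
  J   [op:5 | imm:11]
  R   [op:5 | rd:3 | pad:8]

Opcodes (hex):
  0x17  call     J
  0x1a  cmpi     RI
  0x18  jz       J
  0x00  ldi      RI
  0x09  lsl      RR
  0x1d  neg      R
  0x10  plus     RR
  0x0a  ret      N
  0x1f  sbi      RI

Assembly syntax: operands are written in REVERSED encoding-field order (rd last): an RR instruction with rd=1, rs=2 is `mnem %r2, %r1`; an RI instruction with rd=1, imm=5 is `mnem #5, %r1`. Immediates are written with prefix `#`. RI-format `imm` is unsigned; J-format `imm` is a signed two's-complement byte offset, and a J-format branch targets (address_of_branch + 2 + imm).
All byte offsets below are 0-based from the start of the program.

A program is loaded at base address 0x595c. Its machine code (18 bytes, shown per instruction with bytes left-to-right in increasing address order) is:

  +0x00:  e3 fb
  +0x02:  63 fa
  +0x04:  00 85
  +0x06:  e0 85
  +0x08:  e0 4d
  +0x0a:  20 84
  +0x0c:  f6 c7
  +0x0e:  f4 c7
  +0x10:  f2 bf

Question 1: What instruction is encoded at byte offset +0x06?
+0x06: e0 85 ⇒ word 0x85e0 (little)
  opcode bits[15:11]=0x10: plus/RR
  rd@[10:8]=0x5 ⇒ %r5
  rs@[7:5]=0x7 ⇒ %r7

plus %r7, %r5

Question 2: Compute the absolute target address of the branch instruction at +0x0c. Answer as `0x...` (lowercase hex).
@+0c  little-endian(f6 c7) = 0xc7f6
  op=0xc7f6>>11=0x18 ⇒ jz (J)
  imm@[10:0]=0x7f6 (s11→-10) ⇒ #-10
  target = base 0x595c + off 0x0c + 2 + imm -10 = 0x5960

0x5960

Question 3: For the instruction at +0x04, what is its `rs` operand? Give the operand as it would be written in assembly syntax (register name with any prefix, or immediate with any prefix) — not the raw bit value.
%r0

off 0x04: read 00 85 as little → 0x8500
  op=0x8500>>11=0x10 ⇒ plus (RR)
  rd: (w>>8)&0x7=0x5 → %r5
  rs: (w>>5)&0x7=0x0 → %r0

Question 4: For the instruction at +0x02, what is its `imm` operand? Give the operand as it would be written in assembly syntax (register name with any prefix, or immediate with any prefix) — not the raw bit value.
+0x02: 63 fa ⇒ word 0xfa63 (little)
  opcode bits[15:11]=0x1f: sbi/RI
  rd@[10:8]=0x2 ⇒ %r2
  imm@[7:0]=0x63 ⇒ #99

#99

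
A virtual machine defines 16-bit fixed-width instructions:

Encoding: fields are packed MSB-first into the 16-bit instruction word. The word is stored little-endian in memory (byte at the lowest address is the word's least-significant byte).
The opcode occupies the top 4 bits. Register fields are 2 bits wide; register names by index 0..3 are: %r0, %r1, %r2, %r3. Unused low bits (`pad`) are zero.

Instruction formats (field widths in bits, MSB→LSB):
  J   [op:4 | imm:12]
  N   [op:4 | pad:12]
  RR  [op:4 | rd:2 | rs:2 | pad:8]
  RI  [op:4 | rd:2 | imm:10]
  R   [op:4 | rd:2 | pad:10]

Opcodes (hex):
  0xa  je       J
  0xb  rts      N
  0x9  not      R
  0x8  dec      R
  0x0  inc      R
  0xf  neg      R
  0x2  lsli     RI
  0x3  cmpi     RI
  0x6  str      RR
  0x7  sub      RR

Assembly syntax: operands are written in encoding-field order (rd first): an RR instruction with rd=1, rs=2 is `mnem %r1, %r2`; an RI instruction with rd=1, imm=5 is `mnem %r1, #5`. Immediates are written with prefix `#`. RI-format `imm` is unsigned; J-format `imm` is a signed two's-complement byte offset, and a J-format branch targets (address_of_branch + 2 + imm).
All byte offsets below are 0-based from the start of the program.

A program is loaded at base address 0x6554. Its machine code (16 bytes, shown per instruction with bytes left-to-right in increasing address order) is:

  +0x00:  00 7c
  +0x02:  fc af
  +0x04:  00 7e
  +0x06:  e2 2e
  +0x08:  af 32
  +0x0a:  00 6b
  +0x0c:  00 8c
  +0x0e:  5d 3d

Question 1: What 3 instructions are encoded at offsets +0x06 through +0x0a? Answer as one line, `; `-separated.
off 0x06: read e2 2e as little → 0x2ee2
  top 4b → 0x2 → lsli [RI]
  rd: (w>>10)&0x3=0x3 → %r3
  imm: (w>>0)&0x3ff=0x2e2 → #738
off 0x08: read af 32 as little → 0x32af
  top 4b → 0x3 → cmpi [RI]
  rd: (w>>10)&0x3=0x0 → %r0
  imm: (w>>0)&0x3ff=0x2af → #687
off 0x0a: read 00 6b as little → 0x6b00
  top 4b → 0x6 → str [RR]
  rd: (w>>10)&0x3=0x2 → %r2
  rs: (w>>8)&0x3=0x3 → %r3

lsli %r3, #738; cmpi %r0, #687; str %r2, %r3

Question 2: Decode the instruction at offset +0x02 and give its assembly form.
je #-4

@+02  little-endian(fc af) = 0xaffc
  opcode bits[15:12]=0xa: je/J
  [11:0] imm=4092 (s12→-4) = #-4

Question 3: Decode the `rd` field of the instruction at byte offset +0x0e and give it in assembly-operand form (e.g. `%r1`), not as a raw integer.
off 0x0e: read 5d 3d as little → 0x3d5d
  opcode bits[15:12]=0x3: cmpi/RI
  rd@[11:10]=0x3 ⇒ %r3
  imm@[9:0]=0x15d ⇒ #349

%r3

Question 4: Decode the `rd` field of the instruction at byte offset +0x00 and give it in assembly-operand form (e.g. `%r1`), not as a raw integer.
off 0x00: read 00 7c as little → 0x7c00
  top 4b → 0x7 → sub [RR]
  rd: (w>>10)&0x3=0x3 → %r3
  rs: (w>>8)&0x3=0x0 → %r0

%r3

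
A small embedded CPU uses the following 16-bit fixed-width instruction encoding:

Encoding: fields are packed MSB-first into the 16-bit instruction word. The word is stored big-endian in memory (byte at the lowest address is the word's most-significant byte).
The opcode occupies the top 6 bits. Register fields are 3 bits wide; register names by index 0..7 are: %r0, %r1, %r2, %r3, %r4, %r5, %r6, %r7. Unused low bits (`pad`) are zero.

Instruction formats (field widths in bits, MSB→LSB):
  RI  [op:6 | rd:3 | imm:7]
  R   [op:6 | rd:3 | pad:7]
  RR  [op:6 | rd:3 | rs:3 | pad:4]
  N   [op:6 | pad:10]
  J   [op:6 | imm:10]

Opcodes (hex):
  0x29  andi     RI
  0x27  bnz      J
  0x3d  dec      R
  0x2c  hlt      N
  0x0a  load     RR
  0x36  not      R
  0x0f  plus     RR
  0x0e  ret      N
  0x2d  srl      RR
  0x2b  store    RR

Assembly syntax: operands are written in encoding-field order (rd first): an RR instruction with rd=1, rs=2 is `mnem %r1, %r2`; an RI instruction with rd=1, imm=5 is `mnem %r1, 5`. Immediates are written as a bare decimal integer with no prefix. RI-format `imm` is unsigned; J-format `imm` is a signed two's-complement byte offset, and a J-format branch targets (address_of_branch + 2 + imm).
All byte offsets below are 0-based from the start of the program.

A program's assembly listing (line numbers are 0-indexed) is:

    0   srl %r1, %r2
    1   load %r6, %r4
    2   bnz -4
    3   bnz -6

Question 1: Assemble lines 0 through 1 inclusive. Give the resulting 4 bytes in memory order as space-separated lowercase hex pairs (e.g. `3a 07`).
b4 a0 2b 40

L0: srl op=0x2d:6|rd=1:3|rs=2:3|pad=0:4 ⇒ 0xb4a0 ⇒ big b4 a0
L1: load op=0xa:6|rd=6:3|rs=4:3|pad=0:4 ⇒ 0x2b40 ⇒ big 2b 40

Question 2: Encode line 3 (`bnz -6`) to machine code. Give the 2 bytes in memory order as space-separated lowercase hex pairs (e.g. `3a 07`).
9f fa

line 3 (bnz): pack op=0x27:6|imm=-6:10 = 0x9ffa; big→ 9f fa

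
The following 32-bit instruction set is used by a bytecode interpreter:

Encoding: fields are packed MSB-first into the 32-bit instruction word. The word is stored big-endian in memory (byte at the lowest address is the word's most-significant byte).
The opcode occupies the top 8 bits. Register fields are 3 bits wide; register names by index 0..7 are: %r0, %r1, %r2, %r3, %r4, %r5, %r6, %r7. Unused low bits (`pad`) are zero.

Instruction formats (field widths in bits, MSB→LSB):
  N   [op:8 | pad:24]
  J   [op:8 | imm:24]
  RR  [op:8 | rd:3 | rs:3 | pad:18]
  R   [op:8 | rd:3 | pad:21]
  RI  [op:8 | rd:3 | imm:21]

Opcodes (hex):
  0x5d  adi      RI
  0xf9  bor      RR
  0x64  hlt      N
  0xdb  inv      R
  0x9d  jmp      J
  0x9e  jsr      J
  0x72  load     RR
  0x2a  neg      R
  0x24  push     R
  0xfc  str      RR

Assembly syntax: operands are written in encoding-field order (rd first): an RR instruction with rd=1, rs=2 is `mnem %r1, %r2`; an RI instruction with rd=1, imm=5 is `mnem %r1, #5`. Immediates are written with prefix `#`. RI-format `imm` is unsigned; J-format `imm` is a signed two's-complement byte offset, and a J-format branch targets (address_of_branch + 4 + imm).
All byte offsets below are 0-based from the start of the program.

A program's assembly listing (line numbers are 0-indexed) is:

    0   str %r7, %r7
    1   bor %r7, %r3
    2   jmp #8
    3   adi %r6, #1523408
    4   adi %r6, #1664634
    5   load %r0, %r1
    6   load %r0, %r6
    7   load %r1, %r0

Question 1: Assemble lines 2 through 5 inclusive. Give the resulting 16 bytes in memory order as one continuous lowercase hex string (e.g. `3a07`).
line 2 (jmp): pack op=0x9d:8|imm=8:24 = 0x9d000008; big→ 9d 00 00 08
line 3 (adi): pack op=0x5d:8|rd=6:3|imm=1523408:21 = 0x5dd73ed0; big→ 5d d7 3e d0
line 4 (adi): pack op=0x5d:8|rd=6:3|imm=1664634:21 = 0x5dd9667a; big→ 5d d9 66 7a
line 5 (load): pack op=0x72:8|rd=0:3|rs=1:3|pad=0:18 = 0x72040000; big→ 72 04 00 00

9d0000085dd73ed05dd9667a72040000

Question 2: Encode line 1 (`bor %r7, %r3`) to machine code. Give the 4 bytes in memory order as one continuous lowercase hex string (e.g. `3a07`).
L1: bor op=0xf9:8|rd=7:3|rs=3:3|pad=0:18 ⇒ 0xf9ec0000 ⇒ big f9 ec 00 00

f9ec0000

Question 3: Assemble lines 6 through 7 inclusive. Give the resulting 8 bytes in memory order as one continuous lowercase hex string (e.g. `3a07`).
7218000072200000

L6: load op=0x72:8|rd=0:3|rs=6:3|pad=0:18 ⇒ 0x72180000 ⇒ big 72 18 00 00
L7: load op=0x72:8|rd=1:3|rs=0:3|pad=0:18 ⇒ 0x72200000 ⇒ big 72 20 00 00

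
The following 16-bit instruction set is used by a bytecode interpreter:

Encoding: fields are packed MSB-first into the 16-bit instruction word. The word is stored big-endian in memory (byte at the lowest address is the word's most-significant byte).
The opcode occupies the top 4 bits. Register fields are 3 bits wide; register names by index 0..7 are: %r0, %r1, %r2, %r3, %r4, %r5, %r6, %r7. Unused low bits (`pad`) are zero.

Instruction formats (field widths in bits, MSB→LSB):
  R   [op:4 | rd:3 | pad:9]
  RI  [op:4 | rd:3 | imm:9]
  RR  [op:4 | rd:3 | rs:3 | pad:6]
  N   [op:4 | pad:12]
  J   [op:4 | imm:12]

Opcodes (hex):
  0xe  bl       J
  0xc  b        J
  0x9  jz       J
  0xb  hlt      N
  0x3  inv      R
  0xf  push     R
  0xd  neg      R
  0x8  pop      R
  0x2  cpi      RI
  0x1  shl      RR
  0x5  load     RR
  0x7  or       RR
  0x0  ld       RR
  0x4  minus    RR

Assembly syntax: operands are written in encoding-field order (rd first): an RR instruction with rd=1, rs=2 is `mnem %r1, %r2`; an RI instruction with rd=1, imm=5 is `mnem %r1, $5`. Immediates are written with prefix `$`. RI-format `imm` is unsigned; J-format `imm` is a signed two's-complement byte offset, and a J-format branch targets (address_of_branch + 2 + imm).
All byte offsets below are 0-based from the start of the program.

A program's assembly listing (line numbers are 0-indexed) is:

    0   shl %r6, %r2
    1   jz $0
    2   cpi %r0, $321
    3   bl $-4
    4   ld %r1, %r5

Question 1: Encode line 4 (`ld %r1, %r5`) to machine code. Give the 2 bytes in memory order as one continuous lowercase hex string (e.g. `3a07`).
0340

line 4 (ld): pack op=0x0:4|rd=1:3|rs=5:3|pad=0:6 = 0x0340; big→ 03 40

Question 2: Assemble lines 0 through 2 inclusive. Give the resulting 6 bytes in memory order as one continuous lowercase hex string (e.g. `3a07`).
0. shl fields op=0x1:4|rd=6:3|rs=2:3|pad=0:6 → word 1c80h → 1c 80
1. jz fields op=0x9:4|imm=0:12 → word 9000h → 90 00
2. cpi fields op=0x2:4|rd=0:3|imm=321:9 → word 2141h → 21 41

1c8090002141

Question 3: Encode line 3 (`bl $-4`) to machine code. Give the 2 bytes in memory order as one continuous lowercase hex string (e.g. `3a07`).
line 3 (bl): pack op=0xe:4|imm=-4:12 = 0xeffc; big→ ef fc

effc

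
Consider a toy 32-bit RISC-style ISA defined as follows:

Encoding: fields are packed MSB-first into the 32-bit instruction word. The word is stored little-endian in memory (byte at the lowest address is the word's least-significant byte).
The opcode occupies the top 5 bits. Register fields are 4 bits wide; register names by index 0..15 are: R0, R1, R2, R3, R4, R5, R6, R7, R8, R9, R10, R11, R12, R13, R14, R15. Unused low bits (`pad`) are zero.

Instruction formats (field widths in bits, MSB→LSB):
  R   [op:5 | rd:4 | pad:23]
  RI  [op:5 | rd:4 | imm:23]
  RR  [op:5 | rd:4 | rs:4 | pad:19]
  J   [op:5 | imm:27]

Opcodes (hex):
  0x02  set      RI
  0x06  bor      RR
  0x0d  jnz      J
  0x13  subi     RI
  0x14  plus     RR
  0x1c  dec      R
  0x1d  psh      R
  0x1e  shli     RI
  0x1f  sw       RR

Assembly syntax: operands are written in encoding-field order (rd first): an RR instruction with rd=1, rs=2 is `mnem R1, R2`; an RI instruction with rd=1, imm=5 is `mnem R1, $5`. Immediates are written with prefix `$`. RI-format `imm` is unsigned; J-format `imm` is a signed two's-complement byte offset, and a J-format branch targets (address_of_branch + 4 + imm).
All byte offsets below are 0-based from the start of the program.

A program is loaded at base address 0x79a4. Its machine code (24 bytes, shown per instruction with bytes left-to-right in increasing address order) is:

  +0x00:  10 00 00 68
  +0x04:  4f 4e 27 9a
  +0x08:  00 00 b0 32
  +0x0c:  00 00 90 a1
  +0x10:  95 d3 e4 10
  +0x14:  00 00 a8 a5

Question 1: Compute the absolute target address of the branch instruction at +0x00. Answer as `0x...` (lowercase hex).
[00] 10 00 00 68 → 0x68000010
  op=0x68000010>>27=0xd ⇒ jnz (J)
  imm: (w>>0)&0x7ffffff=0x10 → $16
  target = base 0x79a4 + off 0x00 + 4 + imm 16 = 0x79b8

0x79b8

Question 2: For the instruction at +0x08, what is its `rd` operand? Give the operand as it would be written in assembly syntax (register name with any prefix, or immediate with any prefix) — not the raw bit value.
R5

@+08  little-endian(00 00 b0 32) = 0x32b00000
  opcode bits[31:27]=0x6: bor/RR
  [26:23] rd=5 = R5
  [22:19] rs=6 = R6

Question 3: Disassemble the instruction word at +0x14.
off 0x14: read 00 00 a8 a5 as little → 0xa5a80000
  top 5b → 0x14 → plus [RR]
  rd: (w>>23)&0xf=0xb → R11
  rs: (w>>19)&0xf=0x5 → R5

plus R11, R5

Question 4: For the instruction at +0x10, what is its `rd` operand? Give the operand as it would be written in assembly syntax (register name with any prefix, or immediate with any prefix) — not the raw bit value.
R1

+0x10: 95 d3 e4 10 ⇒ word 0x10e4d395 (little)
  opcode bits[31:27]=0x2: set/RI
  rd: (w>>23)&0xf=0x1 → R1
  imm: (w>>0)&0x7fffff=0x64d395 → $6607765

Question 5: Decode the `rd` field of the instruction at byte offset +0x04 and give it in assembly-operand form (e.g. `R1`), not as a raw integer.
R4

[04] 4f 4e 27 9a → 0x9a274e4f
  top 5b → 0x13 → subi [RI]
  rd@[26:23]=0x4 ⇒ R4
  imm@[22:0]=0x274e4f ⇒ $2575951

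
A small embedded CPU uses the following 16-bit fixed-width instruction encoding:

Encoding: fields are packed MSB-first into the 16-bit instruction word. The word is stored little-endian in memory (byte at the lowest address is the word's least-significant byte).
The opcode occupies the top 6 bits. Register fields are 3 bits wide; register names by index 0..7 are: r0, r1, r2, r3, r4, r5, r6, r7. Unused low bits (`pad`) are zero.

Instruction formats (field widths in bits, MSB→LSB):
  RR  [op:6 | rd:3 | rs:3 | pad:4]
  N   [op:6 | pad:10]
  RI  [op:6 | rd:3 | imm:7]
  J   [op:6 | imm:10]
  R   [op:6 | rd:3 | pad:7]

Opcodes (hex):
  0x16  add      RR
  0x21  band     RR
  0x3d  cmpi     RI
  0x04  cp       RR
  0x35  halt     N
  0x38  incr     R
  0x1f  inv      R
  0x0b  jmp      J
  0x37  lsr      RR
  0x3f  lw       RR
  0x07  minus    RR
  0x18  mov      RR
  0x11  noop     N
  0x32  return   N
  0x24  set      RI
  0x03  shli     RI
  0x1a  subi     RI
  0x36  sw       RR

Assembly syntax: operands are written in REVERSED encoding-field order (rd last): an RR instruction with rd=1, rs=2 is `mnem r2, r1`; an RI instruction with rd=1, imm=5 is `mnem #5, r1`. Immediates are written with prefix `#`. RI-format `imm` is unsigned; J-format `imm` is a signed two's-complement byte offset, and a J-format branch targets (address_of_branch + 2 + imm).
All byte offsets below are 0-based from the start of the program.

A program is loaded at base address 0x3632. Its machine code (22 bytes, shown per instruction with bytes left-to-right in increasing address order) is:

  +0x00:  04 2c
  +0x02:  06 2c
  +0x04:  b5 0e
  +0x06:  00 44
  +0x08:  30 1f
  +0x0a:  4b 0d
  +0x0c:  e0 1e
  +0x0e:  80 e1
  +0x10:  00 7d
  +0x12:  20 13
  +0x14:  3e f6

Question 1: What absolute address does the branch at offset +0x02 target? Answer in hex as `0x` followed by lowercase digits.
0x363c

off 0x02: read 06 2c as little → 0x2c06
  op=0x2c06>>10=0xb ⇒ jmp (J)
  imm@[9:0]=0x6 ⇒ #6
  target = base 0x3632 + off 0x02 + 2 + imm 6 = 0x363c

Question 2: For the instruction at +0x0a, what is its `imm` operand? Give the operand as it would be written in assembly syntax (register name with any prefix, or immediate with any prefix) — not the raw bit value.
[0a] 4b 0d → 0x0d4b
  op=0x0d4b>>10=0x3 ⇒ shli (RI)
  rd@[9:7]=0x2 ⇒ r2
  imm@[6:0]=0x4b ⇒ #75

#75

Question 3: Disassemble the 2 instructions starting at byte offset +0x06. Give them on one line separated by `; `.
noop; minus r3, r6

@+06  little-endian(00 44) = 0x4400
  op=0x4400>>10=0x11 ⇒ noop (N)
@+08  little-endian(30 1f) = 0x1f30
  op=0x1f30>>10=0x7 ⇒ minus (RR)
  rd@[9:7]=0x6 ⇒ r6
  rs@[6:4]=0x3 ⇒ r3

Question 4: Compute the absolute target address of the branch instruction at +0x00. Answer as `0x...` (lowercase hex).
0x3638

off 0x00: read 04 2c as little → 0x2c04
  opcode bits[15:10]=0xb: jmp/J
  imm: (w>>0)&0x3ff=0x4 → #4
  target = base 0x3632 + off 0x00 + 2 + imm 4 = 0x3638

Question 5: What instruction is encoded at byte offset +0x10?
+0x10: 00 7d ⇒ word 0x7d00 (little)
  top 6b → 0x1f → inv [R]
  [9:7] rd=2 = r2

inv r2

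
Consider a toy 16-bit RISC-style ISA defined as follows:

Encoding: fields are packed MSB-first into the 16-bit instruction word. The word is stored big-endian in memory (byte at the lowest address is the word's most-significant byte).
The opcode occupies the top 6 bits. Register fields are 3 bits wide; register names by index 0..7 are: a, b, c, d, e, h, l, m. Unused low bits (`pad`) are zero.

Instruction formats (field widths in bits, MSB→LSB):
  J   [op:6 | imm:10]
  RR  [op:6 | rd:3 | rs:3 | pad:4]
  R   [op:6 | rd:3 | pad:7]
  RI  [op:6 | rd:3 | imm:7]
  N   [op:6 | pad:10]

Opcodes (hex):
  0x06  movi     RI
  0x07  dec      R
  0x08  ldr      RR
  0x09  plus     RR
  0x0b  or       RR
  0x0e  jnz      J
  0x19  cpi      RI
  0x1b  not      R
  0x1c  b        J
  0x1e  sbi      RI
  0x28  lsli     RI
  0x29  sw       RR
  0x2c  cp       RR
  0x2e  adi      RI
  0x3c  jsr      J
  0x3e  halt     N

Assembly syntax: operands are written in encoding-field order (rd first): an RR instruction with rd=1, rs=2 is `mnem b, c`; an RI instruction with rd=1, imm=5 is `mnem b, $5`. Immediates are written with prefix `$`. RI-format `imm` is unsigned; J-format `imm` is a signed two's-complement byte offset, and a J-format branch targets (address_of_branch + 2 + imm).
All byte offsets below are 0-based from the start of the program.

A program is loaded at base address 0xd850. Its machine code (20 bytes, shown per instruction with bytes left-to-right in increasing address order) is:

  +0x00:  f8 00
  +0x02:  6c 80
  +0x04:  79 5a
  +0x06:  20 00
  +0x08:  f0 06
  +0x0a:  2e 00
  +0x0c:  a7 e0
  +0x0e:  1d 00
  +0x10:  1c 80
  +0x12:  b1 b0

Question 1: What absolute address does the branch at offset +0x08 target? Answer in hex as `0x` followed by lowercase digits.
+0x08: f0 06 ⇒ word 0xf006 (big)
  top 6b → 0x3c → jsr [J]
  [9:0] imm=6 = $6
  target = base 0xd850 + off 0x08 + 2 + imm 6 = 0xd860

0xd860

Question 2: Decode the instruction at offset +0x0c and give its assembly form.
@+0c  big-endian(a7 e0) = 0xa7e0
  opcode bits[15:10]=0x29: sw/RR
  [9:7] rd=7 = m
  [6:4] rs=6 = l

sw m, l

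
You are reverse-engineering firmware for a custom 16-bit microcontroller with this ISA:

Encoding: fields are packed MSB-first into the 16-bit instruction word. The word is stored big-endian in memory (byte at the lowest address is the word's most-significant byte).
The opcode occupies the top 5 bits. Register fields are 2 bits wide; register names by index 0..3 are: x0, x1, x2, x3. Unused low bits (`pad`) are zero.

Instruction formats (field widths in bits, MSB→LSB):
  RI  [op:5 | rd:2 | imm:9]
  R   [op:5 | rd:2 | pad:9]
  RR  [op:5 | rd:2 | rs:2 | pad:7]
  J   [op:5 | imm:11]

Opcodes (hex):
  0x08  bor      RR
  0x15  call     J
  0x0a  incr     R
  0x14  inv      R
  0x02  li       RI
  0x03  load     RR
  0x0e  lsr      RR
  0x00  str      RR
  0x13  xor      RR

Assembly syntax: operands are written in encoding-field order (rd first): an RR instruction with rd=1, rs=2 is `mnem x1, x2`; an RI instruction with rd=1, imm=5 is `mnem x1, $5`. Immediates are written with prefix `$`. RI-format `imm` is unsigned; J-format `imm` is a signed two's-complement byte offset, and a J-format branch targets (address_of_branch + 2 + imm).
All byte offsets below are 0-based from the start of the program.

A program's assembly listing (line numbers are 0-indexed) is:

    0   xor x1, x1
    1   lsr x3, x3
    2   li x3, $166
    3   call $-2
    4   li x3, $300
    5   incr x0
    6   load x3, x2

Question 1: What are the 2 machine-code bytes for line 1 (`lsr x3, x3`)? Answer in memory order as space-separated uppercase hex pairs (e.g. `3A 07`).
1. lsr fields op=0xe:5|rd=3:2|rs=3:2|pad=0:7 → word 7780h → 77 80

77 80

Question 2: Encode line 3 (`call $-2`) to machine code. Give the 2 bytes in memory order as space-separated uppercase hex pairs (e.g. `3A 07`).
AF FE

line 3 (call): pack op=0x15:5|imm=-2:11 = 0xaffe; big→ af fe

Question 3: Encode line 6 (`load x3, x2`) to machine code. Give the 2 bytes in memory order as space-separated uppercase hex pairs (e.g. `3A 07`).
1F 00

6. load fields op=0x3:5|rd=3:2|rs=2:2|pad=0:7 → word 1f00h → 1f 00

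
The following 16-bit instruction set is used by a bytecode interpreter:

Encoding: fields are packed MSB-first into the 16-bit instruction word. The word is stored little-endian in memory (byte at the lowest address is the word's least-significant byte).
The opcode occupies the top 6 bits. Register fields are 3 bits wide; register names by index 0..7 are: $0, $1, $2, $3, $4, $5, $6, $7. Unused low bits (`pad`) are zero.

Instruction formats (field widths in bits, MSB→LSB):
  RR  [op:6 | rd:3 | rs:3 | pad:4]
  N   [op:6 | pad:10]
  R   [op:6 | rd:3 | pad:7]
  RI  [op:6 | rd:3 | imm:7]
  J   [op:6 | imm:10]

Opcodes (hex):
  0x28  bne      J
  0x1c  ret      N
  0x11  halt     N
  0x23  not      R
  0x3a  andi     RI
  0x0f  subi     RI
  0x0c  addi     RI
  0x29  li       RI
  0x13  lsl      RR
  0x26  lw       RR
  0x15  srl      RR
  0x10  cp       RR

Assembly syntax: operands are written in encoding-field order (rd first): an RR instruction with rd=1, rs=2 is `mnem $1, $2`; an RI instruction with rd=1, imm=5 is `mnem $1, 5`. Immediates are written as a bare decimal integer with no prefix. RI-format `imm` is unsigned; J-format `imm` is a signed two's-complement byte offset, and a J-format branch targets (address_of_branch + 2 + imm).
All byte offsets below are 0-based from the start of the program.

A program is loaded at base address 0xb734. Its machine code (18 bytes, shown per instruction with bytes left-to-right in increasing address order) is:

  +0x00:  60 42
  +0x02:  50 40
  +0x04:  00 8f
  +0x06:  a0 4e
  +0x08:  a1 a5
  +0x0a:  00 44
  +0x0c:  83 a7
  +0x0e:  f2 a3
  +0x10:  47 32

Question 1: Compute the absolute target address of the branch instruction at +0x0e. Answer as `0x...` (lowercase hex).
[0e] f2 a3 → 0xa3f2
  top 6b → 0x28 → bne [J]
  imm@[9:0]=0x3f2 (s10→-14) ⇒ -14
  target = base 0xb734 + off 0x0e + 2 + imm -14 = 0xb736

0xb736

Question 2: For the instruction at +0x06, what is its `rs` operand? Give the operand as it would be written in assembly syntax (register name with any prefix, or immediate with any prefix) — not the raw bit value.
$2

off 0x06: read a0 4e as little → 0x4ea0
  op=0x4ea0>>10=0x13 ⇒ lsl (RR)
  rd: (w>>7)&0x7=0x5 → $5
  rs: (w>>4)&0x7=0x2 → $2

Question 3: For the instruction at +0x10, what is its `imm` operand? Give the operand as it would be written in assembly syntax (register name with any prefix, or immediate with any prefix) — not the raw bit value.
71

@+10  little-endian(47 32) = 0x3247
  op=0x3247>>10=0xc ⇒ addi (RI)
  [9:7] rd=4 = $4
  [6:0] imm=71 = 71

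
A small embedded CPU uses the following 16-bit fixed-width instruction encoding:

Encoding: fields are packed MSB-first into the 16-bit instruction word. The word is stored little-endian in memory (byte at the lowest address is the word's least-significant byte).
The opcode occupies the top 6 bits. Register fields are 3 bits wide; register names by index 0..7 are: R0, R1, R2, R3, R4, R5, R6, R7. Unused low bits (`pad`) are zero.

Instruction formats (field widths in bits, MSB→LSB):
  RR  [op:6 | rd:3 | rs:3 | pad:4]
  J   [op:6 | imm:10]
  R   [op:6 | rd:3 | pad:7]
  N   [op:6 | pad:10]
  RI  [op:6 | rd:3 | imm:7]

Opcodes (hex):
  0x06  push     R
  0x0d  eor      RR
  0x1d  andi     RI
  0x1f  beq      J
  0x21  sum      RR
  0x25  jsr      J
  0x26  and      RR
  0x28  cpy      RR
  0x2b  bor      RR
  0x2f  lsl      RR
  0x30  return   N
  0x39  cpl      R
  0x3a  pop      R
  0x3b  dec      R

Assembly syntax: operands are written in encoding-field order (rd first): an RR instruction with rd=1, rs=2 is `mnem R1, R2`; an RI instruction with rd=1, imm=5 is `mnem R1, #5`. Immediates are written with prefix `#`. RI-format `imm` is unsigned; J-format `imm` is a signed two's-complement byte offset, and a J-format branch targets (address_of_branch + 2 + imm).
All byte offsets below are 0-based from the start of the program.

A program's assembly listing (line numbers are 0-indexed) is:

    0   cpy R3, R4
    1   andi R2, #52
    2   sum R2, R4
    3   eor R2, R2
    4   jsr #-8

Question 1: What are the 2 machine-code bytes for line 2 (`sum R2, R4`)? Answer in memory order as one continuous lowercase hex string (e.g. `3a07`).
line 2 (sum): pack op=0x21:6|rd=2:3|rs=4:3|pad=0:4 = 0x8540; little→ 40 85

4085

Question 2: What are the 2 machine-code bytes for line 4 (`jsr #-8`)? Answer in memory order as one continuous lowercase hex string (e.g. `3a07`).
L4: jsr op=0x25:6|imm=-8:10 ⇒ 0x97f8 ⇒ little f8 97

f897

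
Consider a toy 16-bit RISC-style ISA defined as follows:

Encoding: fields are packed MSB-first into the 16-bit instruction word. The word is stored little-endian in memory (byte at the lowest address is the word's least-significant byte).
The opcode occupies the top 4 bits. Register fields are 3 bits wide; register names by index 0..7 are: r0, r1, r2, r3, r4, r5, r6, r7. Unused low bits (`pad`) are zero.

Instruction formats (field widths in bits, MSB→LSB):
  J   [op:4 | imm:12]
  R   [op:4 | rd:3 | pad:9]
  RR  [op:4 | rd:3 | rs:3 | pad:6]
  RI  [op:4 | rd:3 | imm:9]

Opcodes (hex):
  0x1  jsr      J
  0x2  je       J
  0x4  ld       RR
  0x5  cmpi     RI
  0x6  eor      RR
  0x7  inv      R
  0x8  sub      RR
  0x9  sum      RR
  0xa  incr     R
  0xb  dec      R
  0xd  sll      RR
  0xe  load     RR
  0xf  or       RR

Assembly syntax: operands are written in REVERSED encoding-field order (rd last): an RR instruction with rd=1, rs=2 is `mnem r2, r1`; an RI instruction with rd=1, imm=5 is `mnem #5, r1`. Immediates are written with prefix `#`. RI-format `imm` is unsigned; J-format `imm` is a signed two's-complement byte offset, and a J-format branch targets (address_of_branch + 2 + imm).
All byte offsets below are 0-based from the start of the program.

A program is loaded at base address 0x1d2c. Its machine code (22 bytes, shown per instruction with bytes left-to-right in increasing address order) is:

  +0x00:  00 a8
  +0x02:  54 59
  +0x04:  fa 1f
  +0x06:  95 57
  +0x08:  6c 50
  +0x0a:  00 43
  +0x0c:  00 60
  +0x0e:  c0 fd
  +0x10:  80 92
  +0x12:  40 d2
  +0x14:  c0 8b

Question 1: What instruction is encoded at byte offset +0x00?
incr r4

[00] 00 a8 → 0xa800
  top 4b → 0xa → incr [R]
  rd: (w>>9)&0x7=0x4 → r4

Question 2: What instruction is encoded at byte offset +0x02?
@+02  little-endian(54 59) = 0x5954
  opcode bits[15:12]=0x5: cmpi/RI
  rd@[11:9]=0x4 ⇒ r4
  imm@[8:0]=0x154 ⇒ #340

cmpi #340, r4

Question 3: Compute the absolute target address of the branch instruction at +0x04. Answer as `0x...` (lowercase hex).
0x1d2c

+0x04: fa 1f ⇒ word 0x1ffa (little)
  op=0x1ffa>>12=0x1 ⇒ jsr (J)
  imm@[11:0]=0xffa (s12→-6) ⇒ #-6
  target = base 0x1d2c + off 0x04 + 2 + imm -6 = 0x1d2c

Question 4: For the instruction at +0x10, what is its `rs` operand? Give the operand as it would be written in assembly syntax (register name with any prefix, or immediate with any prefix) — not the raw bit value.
r2

@+10  little-endian(80 92) = 0x9280
  top 4b → 0x9 → sum [RR]
  rd: (w>>9)&0x7=0x1 → r1
  rs: (w>>6)&0x7=0x2 → r2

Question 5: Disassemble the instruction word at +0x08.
off 0x08: read 6c 50 as little → 0x506c
  top 4b → 0x5 → cmpi [RI]
  rd: (w>>9)&0x7=0x0 → r0
  imm: (w>>0)&0x1ff=0x6c → #108

cmpi #108, r0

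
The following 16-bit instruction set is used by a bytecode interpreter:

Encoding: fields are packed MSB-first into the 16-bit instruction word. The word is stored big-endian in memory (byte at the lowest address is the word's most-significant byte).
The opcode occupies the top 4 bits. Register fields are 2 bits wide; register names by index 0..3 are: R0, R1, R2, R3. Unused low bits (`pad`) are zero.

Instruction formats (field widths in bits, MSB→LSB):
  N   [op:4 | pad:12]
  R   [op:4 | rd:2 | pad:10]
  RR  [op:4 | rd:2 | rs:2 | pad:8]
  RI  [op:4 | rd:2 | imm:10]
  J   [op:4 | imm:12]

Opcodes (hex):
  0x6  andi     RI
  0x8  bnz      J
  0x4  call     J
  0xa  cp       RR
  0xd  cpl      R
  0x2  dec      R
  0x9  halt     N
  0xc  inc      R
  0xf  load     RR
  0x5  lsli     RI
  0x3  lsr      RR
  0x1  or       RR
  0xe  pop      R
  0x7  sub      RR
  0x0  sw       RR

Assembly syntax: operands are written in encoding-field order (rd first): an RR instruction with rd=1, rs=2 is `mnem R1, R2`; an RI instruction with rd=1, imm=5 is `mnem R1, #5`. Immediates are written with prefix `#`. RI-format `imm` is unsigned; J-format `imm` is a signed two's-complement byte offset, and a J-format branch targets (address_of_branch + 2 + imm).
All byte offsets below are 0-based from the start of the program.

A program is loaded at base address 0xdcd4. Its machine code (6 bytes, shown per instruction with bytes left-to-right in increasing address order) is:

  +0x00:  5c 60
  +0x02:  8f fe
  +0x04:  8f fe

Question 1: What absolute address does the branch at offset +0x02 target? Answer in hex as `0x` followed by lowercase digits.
0xdcd6

+0x02: 8f fe ⇒ word 0x8ffe (big)
  top 4b → 0x8 → bnz [J]
  imm@[11:0]=0xffe (s12→-2) ⇒ #-2
  target = base 0xdcd4 + off 0x02 + 2 + imm -2 = 0xdcd6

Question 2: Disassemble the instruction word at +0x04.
@+04  big-endian(8f fe) = 0x8ffe
  op=0x8ffe>>12=0x8 ⇒ bnz (J)
  imm: (w>>0)&0xfff=0xffe (s12→-2) → #-2

bnz #-2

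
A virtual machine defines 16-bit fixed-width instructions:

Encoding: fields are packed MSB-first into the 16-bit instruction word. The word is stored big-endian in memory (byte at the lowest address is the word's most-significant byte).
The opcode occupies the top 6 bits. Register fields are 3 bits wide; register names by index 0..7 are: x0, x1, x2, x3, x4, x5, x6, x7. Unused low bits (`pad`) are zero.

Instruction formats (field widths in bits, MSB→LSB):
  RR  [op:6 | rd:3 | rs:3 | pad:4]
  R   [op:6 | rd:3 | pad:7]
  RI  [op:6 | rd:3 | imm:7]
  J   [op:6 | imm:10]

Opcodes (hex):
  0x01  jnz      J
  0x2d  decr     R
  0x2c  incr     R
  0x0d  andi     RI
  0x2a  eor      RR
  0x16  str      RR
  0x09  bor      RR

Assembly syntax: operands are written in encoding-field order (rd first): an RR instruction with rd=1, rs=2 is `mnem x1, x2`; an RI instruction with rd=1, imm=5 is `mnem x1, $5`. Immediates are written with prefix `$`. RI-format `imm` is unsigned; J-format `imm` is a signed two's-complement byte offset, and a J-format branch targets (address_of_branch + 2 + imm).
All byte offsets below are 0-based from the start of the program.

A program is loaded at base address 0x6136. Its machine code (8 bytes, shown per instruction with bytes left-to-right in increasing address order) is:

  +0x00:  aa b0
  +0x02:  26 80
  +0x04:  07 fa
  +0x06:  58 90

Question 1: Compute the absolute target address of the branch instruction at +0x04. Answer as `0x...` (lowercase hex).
0x6136

[04] 07 fa → 0x07fa
  opcode bits[15:10]=0x1: jnz/J
  imm: (w>>0)&0x3ff=0x3fa (s10→-6) → $-6
  target = base 0x6136 + off 0x04 + 2 + imm -6 = 0x6136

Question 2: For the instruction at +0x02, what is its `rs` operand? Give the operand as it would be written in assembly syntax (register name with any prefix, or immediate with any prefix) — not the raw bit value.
off 0x02: read 26 80 as big → 0x2680
  top 6b → 0x9 → bor [RR]
  rd: (w>>7)&0x7=0x5 → x5
  rs: (w>>4)&0x7=0x0 → x0

x0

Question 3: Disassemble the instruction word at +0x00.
+0x00: aa b0 ⇒ word 0xaab0 (big)
  opcode bits[15:10]=0x2a: eor/RR
  rd: (w>>7)&0x7=0x5 → x5
  rs: (w>>4)&0x7=0x3 → x3

eor x5, x3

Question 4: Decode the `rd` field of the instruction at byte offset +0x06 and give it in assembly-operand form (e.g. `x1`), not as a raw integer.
@+06  big-endian(58 90) = 0x5890
  op=0x5890>>10=0x16 ⇒ str (RR)
  rd@[9:7]=0x1 ⇒ x1
  rs@[6:4]=0x1 ⇒ x1

x1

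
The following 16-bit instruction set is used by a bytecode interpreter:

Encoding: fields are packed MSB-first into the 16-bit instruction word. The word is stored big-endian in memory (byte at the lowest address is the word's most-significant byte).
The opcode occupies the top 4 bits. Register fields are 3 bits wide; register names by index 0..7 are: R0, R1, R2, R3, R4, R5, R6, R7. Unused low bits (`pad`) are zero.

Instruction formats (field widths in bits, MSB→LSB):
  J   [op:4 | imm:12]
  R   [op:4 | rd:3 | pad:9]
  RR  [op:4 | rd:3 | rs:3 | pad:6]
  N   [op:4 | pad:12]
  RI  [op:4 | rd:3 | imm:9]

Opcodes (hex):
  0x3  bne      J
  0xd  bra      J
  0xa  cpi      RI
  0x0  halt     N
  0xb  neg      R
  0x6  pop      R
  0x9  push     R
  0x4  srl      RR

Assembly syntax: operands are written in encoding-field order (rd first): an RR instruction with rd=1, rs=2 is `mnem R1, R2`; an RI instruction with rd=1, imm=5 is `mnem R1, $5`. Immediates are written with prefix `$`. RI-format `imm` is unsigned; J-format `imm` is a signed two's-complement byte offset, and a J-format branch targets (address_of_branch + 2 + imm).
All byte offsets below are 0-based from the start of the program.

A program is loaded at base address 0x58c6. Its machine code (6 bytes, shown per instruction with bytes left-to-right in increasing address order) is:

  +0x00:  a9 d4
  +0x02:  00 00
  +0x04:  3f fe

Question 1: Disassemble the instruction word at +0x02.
halt

+0x02: 00 00 ⇒ word 0x0000 (big)
  top 4b → 0x0 → halt [N]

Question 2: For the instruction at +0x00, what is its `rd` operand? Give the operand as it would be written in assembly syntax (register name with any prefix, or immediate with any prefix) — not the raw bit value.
R4

+0x00: a9 d4 ⇒ word 0xa9d4 (big)
  top 4b → 0xa → cpi [RI]
  [11:9] rd=4 = R4
  [8:0] imm=468 = $468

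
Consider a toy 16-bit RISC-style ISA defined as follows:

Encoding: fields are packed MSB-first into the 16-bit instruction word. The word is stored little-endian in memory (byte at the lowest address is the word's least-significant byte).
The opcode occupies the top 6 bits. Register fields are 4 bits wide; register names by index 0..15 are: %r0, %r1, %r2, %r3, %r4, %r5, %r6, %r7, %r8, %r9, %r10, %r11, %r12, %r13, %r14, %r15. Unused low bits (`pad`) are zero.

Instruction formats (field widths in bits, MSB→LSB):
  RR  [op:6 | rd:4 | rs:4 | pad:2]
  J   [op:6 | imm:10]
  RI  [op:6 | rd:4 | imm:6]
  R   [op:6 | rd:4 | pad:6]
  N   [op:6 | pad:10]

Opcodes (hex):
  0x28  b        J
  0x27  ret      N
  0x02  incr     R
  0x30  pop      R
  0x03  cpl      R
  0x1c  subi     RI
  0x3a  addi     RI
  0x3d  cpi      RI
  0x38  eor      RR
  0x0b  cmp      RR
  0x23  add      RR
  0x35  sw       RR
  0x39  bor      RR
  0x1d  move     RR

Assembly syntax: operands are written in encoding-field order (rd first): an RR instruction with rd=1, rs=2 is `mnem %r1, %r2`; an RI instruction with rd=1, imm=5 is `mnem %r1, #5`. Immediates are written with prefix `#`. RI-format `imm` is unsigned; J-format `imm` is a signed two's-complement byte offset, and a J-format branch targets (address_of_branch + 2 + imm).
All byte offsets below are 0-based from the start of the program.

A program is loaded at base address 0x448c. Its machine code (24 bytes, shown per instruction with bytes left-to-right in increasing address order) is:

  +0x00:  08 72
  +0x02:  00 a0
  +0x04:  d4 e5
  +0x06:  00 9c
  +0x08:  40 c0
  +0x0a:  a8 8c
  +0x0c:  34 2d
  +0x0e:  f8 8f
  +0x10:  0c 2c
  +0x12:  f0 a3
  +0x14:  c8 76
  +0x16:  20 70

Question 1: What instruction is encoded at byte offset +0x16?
subi %r0, #32

@+16  little-endian(20 70) = 0x7020
  top 6b → 0x1c → subi [RI]
  rd: (w>>6)&0xf=0x0 → %r0
  imm: (w>>0)&0x3f=0x20 → #32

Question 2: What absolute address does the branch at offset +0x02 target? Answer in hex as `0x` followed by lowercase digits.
0x4490

@+02  little-endian(00 a0) = 0xa000
  op=0xa000>>10=0x28 ⇒ b (J)
  imm@[9:0]=0x0 ⇒ #0
  target = base 0x448c + off 0x02 + 2 + imm 0 = 0x4490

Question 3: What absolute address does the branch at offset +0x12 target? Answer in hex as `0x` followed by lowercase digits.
0x4490

@+12  little-endian(f0 a3) = 0xa3f0
  op=0xa3f0>>10=0x28 ⇒ b (J)
  imm: (w>>0)&0x3ff=0x3f0 (s10→-16) → #-16
  target = base 0x448c + off 0x12 + 2 + imm -16 = 0x4490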